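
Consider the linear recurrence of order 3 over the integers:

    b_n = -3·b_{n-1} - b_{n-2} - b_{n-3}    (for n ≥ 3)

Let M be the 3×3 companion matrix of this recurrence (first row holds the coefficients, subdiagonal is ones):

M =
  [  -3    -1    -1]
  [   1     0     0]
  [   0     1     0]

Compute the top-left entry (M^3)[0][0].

-22

(M^3)[0][0] is the top entry after applying M 3 times to the unit state (1, 0, 0). Equivalently it is h_{5} for the auxiliary sequence (h_n) obeying the same recurrence with h_2 = 1 and h_i = 0 for 0 ≤ i < 2:
h_3 = -3·1 + -1·0 + -1·0 = -3
h_4 = -3·-3 + -1·1 + -1·0 = 8
h_5 = -3·8 + -1·-3 + -1·1 = -22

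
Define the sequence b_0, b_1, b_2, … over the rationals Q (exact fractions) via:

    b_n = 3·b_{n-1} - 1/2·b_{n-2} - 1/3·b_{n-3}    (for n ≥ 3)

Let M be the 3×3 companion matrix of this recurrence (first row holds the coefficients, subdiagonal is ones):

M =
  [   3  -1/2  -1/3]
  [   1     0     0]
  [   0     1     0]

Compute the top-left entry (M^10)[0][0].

(M^10)[0][0] is the top entry after applying M 10 times to the unit state (1, 0, 0). Equivalently it is h_{12} for the auxiliary sequence (h_n) obeying the same recurrence with h_2 = 1 and h_i = 0 for 0 ≤ i < 2:
h_3 = 3·1 + -1/2·0 + -1/3·0 = 3
h_4 = 3·3 + -1/2·1 + -1/3·0 = 17/2
h_5 = 3·17/2 + -1/2·3 + -1/3·1 = 71/3
h_6 = 3·71/3 + -1/2·17/2 + -1/3·3 = 263/4
h_7 = 3·263/4 + -1/2·71/3 + -1/3·17/2 = 2191/12
h_8 = 3·2191/12 + -1/2·263/4 + -1/3·71/3 = 36503/72
h_9 = 3·36503/72 + -1/2·2191/12 + -1/3·263/4 = 5631/4
h_10 = 3·5631/4 + -1/2·36503/72 + -1/3·2191/12 = 187627/48
h_11 = 3·187627/48 + -1/2·5631/4 + -1/3·36503/72 = 4688849/432
h_12 = 3·4688849/432 + -1/2·187627/48 + -1/3·5631/4 = 8679673/288

8679673/288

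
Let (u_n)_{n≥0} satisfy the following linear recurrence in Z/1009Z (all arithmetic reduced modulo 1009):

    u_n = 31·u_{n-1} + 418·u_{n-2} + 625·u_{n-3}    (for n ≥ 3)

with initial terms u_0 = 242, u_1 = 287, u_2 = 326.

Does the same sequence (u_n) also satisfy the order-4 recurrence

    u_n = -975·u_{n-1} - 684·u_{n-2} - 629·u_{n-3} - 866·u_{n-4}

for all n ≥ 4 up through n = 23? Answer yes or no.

yes

Terms u_0..u_23: 242, 287, 326, 820, 21, 283, 326, 265, 496, 962, 184, 421, 48, 865, 241, 486, 579, 410, 505, 14, 607, 261, 155, 886
n=4: candidate gives 21, actual u_4 = 21 ✓
n=5: candidate gives 283, actual u_5 = 283 ✓
n=6: candidate gives 326, actual u_6 = 326 ✓
n=7: candidate gives 265, actual u_7 = 265 ✓
n=8: candidate gives 496, actual u_8 = 496 ✓
n=9: candidate gives 962, actual u_9 = 962 ✓
n=10: candidate gives 184, actual u_10 = 184 ✓
n=11: candidate gives 421, actual u_11 = 421 ✓
n=12: candidate gives 48, actual u_12 = 48 ✓
n=13: candidate gives 865, actual u_13 = 865 ✓
n=14: candidate gives 241, actual u_14 = 241 ✓
n=15: candidate gives 486, actual u_15 = 486 ✓
n=16: candidate gives 579, actual u_16 = 579 ✓
n=17: candidate gives 410, actual u_17 = 410 ✓
n=18: candidate gives 505, actual u_18 = 505 ✓
n=19: candidate gives 14, actual u_19 = 14 ✓
n=20: candidate gives 607, actual u_20 = 607 ✓
n=21: candidate gives 261, actual u_21 = 261 ✓
n=22: candidate gives 155, actual u_22 = 155 ✓
n=23: candidate gives 886, actual u_23 = 886 ✓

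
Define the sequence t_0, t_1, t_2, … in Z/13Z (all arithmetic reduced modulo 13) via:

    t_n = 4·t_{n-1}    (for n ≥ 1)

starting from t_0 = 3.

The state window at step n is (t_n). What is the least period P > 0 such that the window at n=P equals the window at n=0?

n=0: window = (3)
n=1: window = (12)
n=2: window = (9)
n=3: window = (10)
n=4: window = (1)
n=5: window = (4)
n=6: window = (3)
window at n=6 equals window at n=0 → period = 6

6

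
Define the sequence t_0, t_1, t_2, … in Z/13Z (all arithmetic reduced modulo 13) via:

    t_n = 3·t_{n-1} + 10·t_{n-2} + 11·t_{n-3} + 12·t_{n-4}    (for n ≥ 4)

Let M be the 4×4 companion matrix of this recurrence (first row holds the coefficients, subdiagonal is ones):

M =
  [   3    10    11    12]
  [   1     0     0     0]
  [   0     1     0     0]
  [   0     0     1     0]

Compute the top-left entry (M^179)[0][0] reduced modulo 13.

(M^179)[0][0] is the top entry after applying M 179 times to the unit state (1, 0, 0, 0). Equivalently it is h_{182} for the auxiliary sequence (h_n) obeying the same recurrence with h_3 = 1 and h_i = 0 for 0 ≤ i < 3:
h_4 = 3·1 + 10·0 + 11·0 + 12·0 = 3
h_5 = 3·3 + 10·1 + 11·0 + 12·0 = 6
h_6 = 3·6 + 10·3 + 11·1 + 12·0 = 7
h_7 = 3·7 + 10·6 + 11·3 + 12·1 = 9
h_8 = 3·9 + 10·7 + 11·6 + 12·3 = 4
h_9 = 3·4 + 10·9 + 11·7 + 12·6 = 4
Continuing the recurrence:
  h_10 = 1;  h_11 = 0;  h_12 = 11;  h_13 = 1;  h_14 = 8;  h_15 = 12
  h_16 = 12;  h_17 = 9;  h_18 = 11;  h_19 = 9;  h_20 = 3;  h_21 = 3
  h_22 = 10;  h_23 = 6;  h_24 = 5;  h_25 = 0;  h_26 = 2;  h_27 = 3
  h_28 = 11;  h_29 = 7;  h_30 = 6;  h_31 = 11;  h_32 = 3;  h_33 = 9
  h_34 = 3;  h_35 = 4;  h_36 = 8;  h_37 = 10;  h_38 = 8;  h_39 = 0
  h_40 = 0;  h_41 = 0;  h_42 = 5;  h_43 = 2;  h_44 = 4;  h_45 = 9
  h_46 = 6;  h_47 = 7;  h_48 = 7;  h_49 = 5;  h_50 = 0;  h_51 = 3
  h_52 = 5;  h_53 = 1;  h_54 = 8;  h_55 = 8;  h_56 = 6;  h_57 = 3
  h_58 = 6;  h_59 = 2;  h_60 = 2;  h_61 = 11;  h_62 = 4;  h_63 = 12
  h_64 = 0;  h_65 = 10;  h_66 = 2;  h_67 = 3;  h_68 = 9;  h_69 = 4
  h_70 = 3;  h_71 = 2;  h_72 = 6;  h_73 = 2;  h_74 = 7;  h_75 = 1
  h_76 = 11;  h_77 = 1;  h_78 = 0;  h_79 = 0;  h_80 = 0;  h_81 = 12
  h_82 = 10;  h_83 = 7;  h_84 = 6;  h_85 = 4;  h_86 = 9;  h_87 = 9
  h_88 = 12;  h_89 = 0;  h_90 = 2;  h_91 = 12;  h_92 = 5;  h_93 = 1
  h_94 = 1;  h_95 = 4;  h_96 = 2;  h_97 = 4;  h_98 = 10;  h_99 = 10
  h_100 = 3;  h_101 = 7;  h_102 = 8;  h_103 = 0;  h_104 = 11;  h_105 = 10
  h_106 = 2;  h_107 = 6;  h_108 = 7;  h_109 = 2;  h_110 = 10;  h_111 = 4
  h_112 = 10;  h_113 = 9;  h_114 = 5;  h_115 = 3;  h_116 = 5;  h_117 = 0
  h_118 = 0;  h_119 = 0;  h_120 = 8;  h_121 = 11;  h_122 = 9;  h_123 = 4
  h_124 = 7;  h_125 = 6;  h_126 = 6;  h_127 = 8;  h_128 = 0;  h_129 = 10
  h_130 = 8;  h_131 = 12;  h_132 = 5;  h_133 = 5;  h_134 = 7;  h_135 = 10
  h_136 = 7;  h_137 = 11;  h_138 = 11;  h_139 = 2;  h_140 = 9;  h_141 = 1
  h_142 = 0;  h_143 = 3;  h_144 = 11;  h_145 = 10;  h_146 = 4;  h_147 = 9
  h_148 = 10;  h_149 = 11;  h_150 = 7;  h_151 = 11;  h_152 = 6;  h_153 = 12
  h_154 = 2;  h_155 = 12;  h_156 = 0;  h_157 = 0;  h_158 = 0;  h_159 = 1
  h_160 = 3;  h_161 = 6;  h_162 = 7;  h_163 = 9;  h_164 = 4;  h_165 = 4
  h_166 = 1;  h_167 = 0;  h_168 = 11;  h_169 = 1;  h_170 = 8;  h_171 = 12
  h_172 = 12;  h_173 = 9;  h_174 = 11;  h_175 = 9;  h_176 = 3;  h_177 = 3
  h_178 = 10;  h_179 = 6;  h_180 = 5
h_181 = 3·5 + 10·6 + 11·10 + 12·3 = 0
h_182 = 3·0 + 10·5 + 11·6 + 12·10 = 2

2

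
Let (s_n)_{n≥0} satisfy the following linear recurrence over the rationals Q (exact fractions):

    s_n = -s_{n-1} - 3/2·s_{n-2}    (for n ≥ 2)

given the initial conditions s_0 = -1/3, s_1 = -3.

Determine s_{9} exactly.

205/16

s_2 = -1·-3 + -3/2·-1/3 = 7/2
s_3 = -1·7/2 + -3/2·-3 = 1
s_4 = -1·1 + -3/2·7/2 = -25/4
s_5 = -1·-25/4 + -3/2·1 = 19/4
s_6 = -1·19/4 + -3/2·-25/4 = 37/8
s_7 = -1·37/8 + -3/2·19/4 = -47/4
s_8 = -1·-47/4 + -3/2·37/8 = 77/16
s_9 = -1·77/16 + -3/2·-47/4 = 205/16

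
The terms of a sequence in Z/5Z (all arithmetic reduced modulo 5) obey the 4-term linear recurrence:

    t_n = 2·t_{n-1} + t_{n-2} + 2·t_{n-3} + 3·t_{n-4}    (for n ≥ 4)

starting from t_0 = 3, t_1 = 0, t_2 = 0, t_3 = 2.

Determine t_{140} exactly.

t_4 = 2·2 + 1·0 + 2·0 + 3·3 = 3
t_5 = 2·3 + 1·2 + 2·0 + 3·0 = 3
t_6 = 2·3 + 1·3 + 2·2 + 3·0 = 3
t_7 = 2·3 + 1·3 + 2·3 + 3·2 = 1
t_8 = 2·1 + 1·3 + 2·3 + 3·3 = 0
t_9 = 2·0 + 1·1 + 2·3 + 3·3 = 1
Continuing the recurrence:
  t_10 = 3;  t_11 = 0;  t_12 = 0;  t_13 = 4;  t_14 = 2;  t_15 = 3
  t_16 = 1;  t_17 = 1;  t_18 = 0;  t_19 = 2;  t_20 = 4;  t_21 = 3
  t_22 = 4;  t_23 = 0;  t_24 = 2;  t_25 = 1;  t_26 = 1;  t_27 = 2
  t_28 = 3;  t_29 = 3;  t_30 = 1;  t_31 = 2;  t_32 = 0;  t_33 = 3
  t_34 = 3;  t_35 = 0;  t_36 = 4;  t_37 = 3;  t_38 = 4;  t_39 = 4
  t_40 = 0;  t_41 = 1;  t_42 = 2;  t_43 = 2;  t_44 = 3;  t_45 = 0
  t_46 = 3;  t_47 = 3;  t_48 = 3;  t_49 = 0;  t_50 = 3;  t_51 = 1
  t_52 = 4;  t_53 = 0;  t_54 = 0;  t_55 = 1;  t_56 = 4;  t_57 = 4
  t_58 = 4;  t_59 = 3;  t_60 = 0;  t_61 = 3;  t_62 = 4;  t_63 = 0
  t_64 = 0;  t_65 = 2;  t_66 = 1;  t_67 = 4;  t_68 = 3;  t_69 = 3
  t_70 = 0;  t_71 = 1;  t_72 = 2;  t_73 = 4;  t_74 = 2;  t_75 = 0
  t_76 = 1;  t_77 = 3;  t_78 = 3;  t_79 = 1;  t_80 = 4;  t_81 = 4
  t_82 = 3;  t_83 = 1;  t_84 = 0;  t_85 = 4;  t_86 = 4;  t_87 = 0
  t_88 = 2;  t_89 = 4;  t_90 = 2;  t_91 = 2;  t_92 = 0;  t_93 = 3
  t_94 = 1;  t_95 = 1;  t_96 = 4;  t_97 = 0;  t_98 = 4;  t_99 = 4
  t_100 = 4;  t_101 = 0;  t_102 = 4;  t_103 = 3;  t_104 = 2;  t_105 = 0
  t_106 = 0;  t_107 = 3;  t_108 = 2;  t_109 = 2;  t_110 = 2;  t_111 = 4
  t_112 = 0;  t_113 = 4;  t_114 = 2;  t_115 = 0;  t_116 = 0;  t_117 = 1
  t_118 = 3;  t_119 = 2;  t_120 = 4;  t_121 = 4;  t_122 = 0;  t_123 = 3
  t_124 = 1;  t_125 = 2;  t_126 = 1;  t_127 = 0;  t_128 = 3;  t_129 = 4
  t_130 = 4;  t_131 = 3;  t_132 = 2;  t_133 = 2;  t_134 = 4;  t_135 = 3
  t_136 = 0;  t_137 = 2;  t_138 = 2
t_139 = 2·2 + 1·2 + 2·0 + 3·3 = 0
t_140 = 2·0 + 1·2 + 2·2 + 3·0 = 1

1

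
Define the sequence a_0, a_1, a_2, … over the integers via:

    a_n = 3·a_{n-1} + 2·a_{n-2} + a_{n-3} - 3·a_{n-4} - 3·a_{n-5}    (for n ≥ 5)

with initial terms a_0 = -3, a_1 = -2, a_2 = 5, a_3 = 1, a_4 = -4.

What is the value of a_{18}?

a_5 = 3·-4 + 2·1 + 1·5 + -3·-2 + -3·-3 = 10
a_6 = 3·10 + 2·-4 + 1·1 + -3·5 + -3·-2 = 14
a_7 = 3·14 + 2·10 + 1·-4 + -3·1 + -3·5 = 40
a_8 = 3·40 + 2·14 + 1·10 + -3·-4 + -3·1 = 167
a_9 = 3·167 + 2·40 + 1·14 + -3·10 + -3·-4 = 577
a_10 = 3·577 + 2·167 + 1·40 + -3·14 + -3·10 = 2033
a_11 = 3·2033 + 2·577 + 1·167 + -3·40 + -3·14 = 7258
a_12 = 3·7258 + 2·2033 + 1·577 + -3·167 + -3·40 = 25796
a_13 = 3·25796 + 2·7258 + 1·2033 + -3·577 + -3·167 = 91705
a_14 = 3·91705 + 2·25796 + 1·7258 + -3·2033 + -3·577 = 326135
a_15 = 3·326135 + 2·91705 + 1·25796 + -3·7258 + -3·2033 = 1159738
a_16 = 3·1159738 + 2·326135 + 1·91705 + -3·25796 + -3·7258 = 4124027
a_17 = 3·4124027 + 2·1159738 + 1·326135 + -3·91705 + -3·25796 = 14665189
a_18 = 3·14665189 + 2·4124027 + 1·1159738 + -3·326135 + -3·91705 = 52149839

52149839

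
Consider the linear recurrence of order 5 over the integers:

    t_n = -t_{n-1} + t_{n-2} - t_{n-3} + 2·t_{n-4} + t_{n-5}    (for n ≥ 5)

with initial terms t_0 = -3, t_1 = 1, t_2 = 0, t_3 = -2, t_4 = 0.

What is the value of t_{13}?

-660

t_5 = -1·0 + 1·-2 + -1·0 + 2·1 + 1·-3 = -3
t_6 = -1·-3 + 1·0 + -1·-2 + 2·0 + 1·1 = 6
t_7 = -1·6 + 1·-3 + -1·0 + 2·-2 + 1·0 = -13
t_8 = -1·-13 + 1·6 + -1·-3 + 2·0 + 1·-2 = 20
t_9 = -1·20 + 1·-13 + -1·6 + 2·-3 + 1·0 = -45
t_10 = -1·-45 + 1·20 + -1·-13 + 2·6 + 1·-3 = 87
t_11 = -1·87 + 1·-45 + -1·20 + 2·-13 + 1·6 = -172
t_12 = -1·-172 + 1·87 + -1·-45 + 2·20 + 1·-13 = 331
t_13 = -1·331 + 1·-172 + -1·87 + 2·-45 + 1·20 = -660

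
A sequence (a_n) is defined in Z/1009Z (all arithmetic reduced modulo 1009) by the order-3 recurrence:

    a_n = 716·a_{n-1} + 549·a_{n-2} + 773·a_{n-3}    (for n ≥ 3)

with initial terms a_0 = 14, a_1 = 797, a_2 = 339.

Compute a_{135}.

345

a_3 = 716·339 + 549·797 + 773·14 = 943
a_4 = 716·943 + 549·339 + 773·797 = 204
a_5 = 716·204 + 549·943 + 773·339 = 565
a_6 = 716·565 + 549·204 + 773·943 = 369
a_7 = 716·369 + 549·565 + 773·204 = 556
a_8 = 716·556 + 549·369 + 773·565 = 170
Continuing the recurrence:
  a_9 = 856;  a_10 = 889;  a_11 = 844;  a_12 = 411;  a_13 = 950;  a_14 = 355
  a_15 = 686;  a_16 = 758;  a_17 = 110;  a_18 = 36;  a_19 = 106;  a_20 = 79
  a_21 = 317;  a_22 = 140;  a_23 = 352;  a_24 = 821;  a_25 = 375;  a_26 = 487
  a_27 = 598;  a_28 = 622;  a_29 = 854;  a_30 = 578;  a_31 = 341;  a_32 = 730
  a_33 = 369;  a_34 = 287;  a_35 = 696;  a_36 = 748;  a_37 = 362;  a_38 = 79
  a_39 = 72;  a_40 = 410;  a_41 = 645;  a_42 = 951;  a_43 = 900;  a_44 = 234
  a_45 = 311;  a_46 = 509;  a_47 = 684;  a_48 = 588;  a_49 = 370;  a_50 = 510
  a_51 = 697;  a_52 = 557;  a_53 = 210;  a_54 = 60;  a_55 = 564;  a_56 = 757
  a_57 = 18;  a_58 = 749;  a_59 = 238;  a_60 = 213;  a_61 = 461;  a_62 = 362
  a_63 = 900;  a_64 = 799;  a_65 = 4;  a_66 = 72;  a_67 = 390;  a_68 = 998
  a_69 = 559;  a_70 = 474;  a_71 = 84;  a_72 = 772;  a_73 = 666;  a_74 = 3
  a_75 = 943;  a_76 = 24;  a_77 = 422;  a_78 = 961;  a_79 = 945;  a_80 = 771
  a_81 = 521;  a_82 = 183;  a_83 = 4;  a_84 = 555;  a_85 = 211;  a_86 = 777
  a_87 = 367;  a_88 = 852;  a_89 = 545;  a_90 = 480;  a_91 = 880;  a_92 = 158
  a_93 = 666;  a_94 = 750;  a_95 = 633;  a_96 = 493;  a_97 = 843;  a_98 = 395
  a_99 = 672;  a_100 = 613;  a_101 = 244;  a_102 = 508;  a_103 = 875;  a_104 = 248
  a_105 = 258;  a_106 = 363;  a_107 = 971;  a_108 = 201;  a_109 = 53;  a_110 = 870
  a_111 = 190;  a_112 = 807;  a_113 = 554;  a_114 = 784;  a_115 = 17;  a_116 = 63
  a_117 = 587;  a_118 = 853;  a_119 = 962;  a_120 = 476;  a_121 = 697;  a_122 = 592
  a_123 = 1006;  a_124 = 964;  a_125 = 978;  a_126 = 221;  a_127 = 487;  a_128 = 80
  a_129 = 57;  a_130 = 70;  a_131 = 984;  a_132 = 15;  a_133 = 675
a_134 = 716·675 + 549·15 + 773·984 = 1007
a_135 = 716·1007 + 549·675 + 773·15 = 345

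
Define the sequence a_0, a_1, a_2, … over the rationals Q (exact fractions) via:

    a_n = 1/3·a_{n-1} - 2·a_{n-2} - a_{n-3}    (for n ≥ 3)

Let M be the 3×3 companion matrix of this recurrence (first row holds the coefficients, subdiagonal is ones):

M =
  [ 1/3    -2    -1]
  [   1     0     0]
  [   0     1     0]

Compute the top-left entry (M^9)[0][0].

626851/19683

(M^9)[0][0] is the top entry after applying M 9 times to the unit state (1, 0, 0). Equivalently it is h_{11} for the auxiliary sequence (h_n) obeying the same recurrence with h_2 = 1 and h_i = 0 for 0 ≤ i < 2:
h_3 = 1/3·1 + -2·0 + -1·0 = 1/3
h_4 = 1/3·1/3 + -2·1 + -1·0 = -17/9
h_5 = 1/3·-17/9 + -2·1/3 + -1·1 = -62/27
h_6 = 1/3·-62/27 + -2·-17/9 + -1·1/3 = 217/81
h_7 = 1/3·217/81 + -2·-62/27 + -1·-17/9 = 1792/243
h_8 = 1/3·1792/243 + -2·217/81 + -1·-62/27 = -440/729
h_9 = 1/3·-440/729 + -2·1792/243 + -1·217/81 = -38555/2187
h_10 = 1/3·-38555/2187 + -2·-440/729 + -1·1792/243 = -79019/6561
h_11 = 1/3·-79019/6561 + -2·-38555/2187 + -1·-440/729 = 626851/19683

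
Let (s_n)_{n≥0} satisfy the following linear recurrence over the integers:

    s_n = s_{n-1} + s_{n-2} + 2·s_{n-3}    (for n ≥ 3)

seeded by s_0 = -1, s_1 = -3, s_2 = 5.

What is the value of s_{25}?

4793487

s_3 = 1·5 + 1·-3 + 2·-1 = 0
s_4 = 1·0 + 1·5 + 2·-3 = -1
s_5 = 1·-1 + 1·0 + 2·5 = 9
s_6 = 1·9 + 1·-1 + 2·0 = 8
s_7 = 1·8 + 1·9 + 2·-1 = 15
s_8 = 1·15 + 1·8 + 2·9 = 41
s_9 = 1·41 + 1·15 + 2·8 = 72
s_10 = 1·72 + 1·41 + 2·15 = 143
s_11 = 1·143 + 1·72 + 2·41 = 297
s_12 = 1·297 + 1·143 + 2·72 = 584
s_13 = 1·584 + 1·297 + 2·143 = 1167
s_14 = 1·1167 + 1·584 + 2·297 = 2345
s_15 = 1·2345 + 1·1167 + 2·584 = 4680
s_16 = 1·4680 + 1·2345 + 2·1167 = 9359
s_17 = 1·9359 + 1·4680 + 2·2345 = 18729
s_18 = 1·18729 + 1·9359 + 2·4680 = 37448
s_19 = 1·37448 + 1·18729 + 2·9359 = 74895
s_20 = 1·74895 + 1·37448 + 2·18729 = 149801
s_21 = 1·149801 + 1·74895 + 2·37448 = 299592
s_22 = 1·299592 + 1·149801 + 2·74895 = 599183
s_23 = 1·599183 + 1·299592 + 2·149801 = 1198377
s_24 = 1·1198377 + 1·599183 + 2·299592 = 2396744
s_25 = 1·2396744 + 1·1198377 + 2·599183 = 4793487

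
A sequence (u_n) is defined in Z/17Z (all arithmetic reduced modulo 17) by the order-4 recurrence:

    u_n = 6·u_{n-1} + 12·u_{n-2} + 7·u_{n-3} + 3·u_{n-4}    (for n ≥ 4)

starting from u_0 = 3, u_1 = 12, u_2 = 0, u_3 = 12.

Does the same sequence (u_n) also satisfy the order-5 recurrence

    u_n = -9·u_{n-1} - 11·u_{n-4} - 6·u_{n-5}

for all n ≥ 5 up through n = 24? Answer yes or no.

Terms u_0..u_24: 3, 12, 0, 12, 12, 14, 6, 1, 8, 8, 16, 13, 10, 12, 8, 12, 10, 7, 15, 8, 1, 7, 2, 8, 5
n=5: candidate gives 14, actual u_5 = 14 ✓
n=6: candidate gives 6, actual u_6 = 6 ✓
n=7: candidate gives 1, actual u_7 = 1 ✓
n=8: candidate gives 8, actual u_8 = 8 ✓
n=9: candidate gives 8, actual u_9 = 8 ✓
n=10: candidate gives 16, actual u_10 = 16 ✓
n=11: candidate gives 13, actual u_11 = 13 ✓
n=12: candidate gives 10, actual u_12 = 10 ✓
n=13: candidate gives 12, actual u_13 = 12 ✓
n=14: candidate gives 8, actual u_14 = 8 ✓
n=15: candidate gives 12, actual u_15 = 12 ✓
n=16: candidate gives 10, actual u_16 = 10 ✓
n=17: candidate gives 7, actual u_17 = 7 ✓
n=18: candidate gives 15, actual u_18 = 15 ✓
n=19: candidate gives 8, actual u_19 = 8 ✓
n=20: candidate gives 1, actual u_20 = 1 ✓
n=21: candidate gives 7, actual u_21 = 7 ✓
n=22: candidate gives 2, actual u_22 = 2 ✓
n=23: candidate gives 8, actual u_23 = 8 ✓
n=24: candidate gives 5, actual u_24 = 5 ✓

yes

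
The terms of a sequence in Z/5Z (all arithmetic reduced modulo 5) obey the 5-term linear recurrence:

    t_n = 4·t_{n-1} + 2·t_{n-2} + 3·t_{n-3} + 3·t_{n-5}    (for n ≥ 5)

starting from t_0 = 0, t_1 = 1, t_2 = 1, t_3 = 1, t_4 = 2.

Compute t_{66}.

t_5 = 4·2 + 2·1 + 3·1 + 0·1 + 3·0 = 3
t_6 = 4·3 + 2·2 + 3·1 + 0·1 + 3·1 = 2
t_7 = 4·2 + 2·3 + 3·2 + 0·1 + 3·1 = 3
t_8 = 4·3 + 2·2 + 3·3 + 0·2 + 3·1 = 3
t_9 = 4·3 + 2·3 + 3·2 + 0·3 + 3·2 = 0
t_10 = 4·0 + 2·3 + 3·3 + 0·2 + 3·3 = 4
t_11 = 4·4 + 2·0 + 3·3 + 0·3 + 3·2 = 1
t_12 = 4·1 + 2·4 + 3·0 + 0·3 + 3·3 = 1
t_13 = 4·1 + 2·1 + 3·4 + 0·0 + 3·3 = 2
t_14 = 4·2 + 2·1 + 3·1 + 0·4 + 3·0 = 3
t_15 = 4·3 + 2·2 + 3·1 + 0·1 + 3·4 = 1
t_16 = 4·1 + 2·3 + 3·2 + 0·1 + 3·1 = 4
t_17 = 4·4 + 2·1 + 3·3 + 0·2 + 3·1 = 0
t_18 = 4·0 + 2·4 + 3·1 + 0·3 + 3·2 = 2
t_19 = 4·2 + 2·0 + 3·4 + 0·1 + 3·3 = 4
t_20 = 4·4 + 2·2 + 3·0 + 0·4 + 3·1 = 3
t_21 = 4·3 + 2·4 + 3·2 + 0·0 + 3·4 = 3
t_22 = 4·3 + 2·3 + 3·4 + 0·2 + 3·0 = 0
t_23 = 4·0 + 2·3 + 3·3 + 0·4 + 3·2 = 1
t_24 = 4·1 + 2·0 + 3·3 + 0·3 + 3·4 = 0
t_25 = 4·0 + 2·1 + 3·0 + 0·3 + 3·3 = 1
t_26 = 4·1 + 2·0 + 3·1 + 0·0 + 3·3 = 1
t_27 = 4·1 + 2·1 + 3·0 + 0·1 + 3·0 = 1
t_28 = 4·1 + 2·1 + 3·1 + 0·0 + 3·1 = 2
(t_24, t_25, t_26, t_27, t_28) = (0, 1, 1, 1, 2) = (t_0, t_1, t_2, t_3, t_4), so the sequence has period 24.
66 ≡ 18 (mod 24), hence t_66 = t_18 = 2.

2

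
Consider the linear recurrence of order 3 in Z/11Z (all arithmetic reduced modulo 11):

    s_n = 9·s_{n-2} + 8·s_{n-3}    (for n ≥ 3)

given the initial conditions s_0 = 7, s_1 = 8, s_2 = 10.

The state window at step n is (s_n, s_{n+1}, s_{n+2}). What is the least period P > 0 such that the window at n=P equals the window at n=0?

110

n=0: window = (7, 8, 10)
n=1: window = (8, 10, 7)
n=2: window = (10, 7, 0)
n=3: window = (7, 0, 0)
n=4: window = (0, 0, 1)
n=5: window = (0, 1, 0)
n=6: window = (1, 0, 9)
n=7: window = (0, 9, 8)
n=8: window = (9, 8, 4)
n=9: window = (8, 4, 1)
n=10: window = (4, 1, 1)
n=11: window = (1, 1, 8)
n=12: window = (1, 8, 6)
n=13: window = (8, 6, 3)
n=14: window = (6, 3, 8)
n=15: window = (3, 8, 9)
n=16: window = (8, 9, 8)
n=17: window = (9, 8, 2)
n=18: window = (8, 2, 1)
n=19: window = (2, 1, 5)
n=20: window = (1, 5, 3)
n=21: window = (5, 3, 9)
n=22: window = (3, 9, 1)
n=23: window = (9, 1, 6)
n=24: window = (1, 6, 4)
n=25: window = (6, 4, 7)
n=26: window = (4, 7, 7)
n=27: window = (7, 7, 7)
n=28: window = (7, 7, 9)
n=29: window = (7, 9, 9)
n=30: window = (9, 9, 5)
n=31: window = (9, 5, 10)
n=32: window = (5, 10, 7)
n=33: window = (10, 7, 9)
n=34: window = (7, 9, 0)
n=35: window = (9, 0, 5)
n=36: window = (0, 5, 6)
n=37: window = (5, 6, 1)
n=38: window = (6, 1, 6)
n=39: window = (1, 6, 2)
n=40: window = (6, 2, 7)
…
n=108: window = (10, 3, 7)
n=109: window = (3, 7, 8)
n=110: window = (7, 8, 10)
window at n=110 equals window at n=0 → period = 110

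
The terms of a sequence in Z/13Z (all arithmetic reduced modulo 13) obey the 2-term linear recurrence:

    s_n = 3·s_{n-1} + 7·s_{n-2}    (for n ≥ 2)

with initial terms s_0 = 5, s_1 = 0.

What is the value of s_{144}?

4

s_2 = 3·0 + 7·5 = 9
s_3 = 3·9 + 7·0 = 1
s_4 = 3·1 + 7·9 = 1
s_5 = 3·1 + 7·1 = 10
s_6 = 3·10 + 7·1 = 11
s_7 = 3·11 + 7·10 = 12
s_8 = 3·12 + 7·11 = 9
s_9 = 3·9 + 7·12 = 7
s_10 = 3·7 + 7·9 = 6
s_11 = 3·6 + 7·7 = 2
s_12 = 3·2 + 7·6 = 9
s_13 = 3·9 + 7·2 = 2
s_14 = 3·2 + 7·9 = 4
s_15 = 3·4 + 7·2 = 0
s_16 = 3·0 + 7·4 = 2
s_17 = 3·2 + 7·0 = 6
s_18 = 3·6 + 7·2 = 6
s_19 = 3·6 + 7·6 = 8
s_20 = 3·8 + 7·6 = 1
s_21 = 3·1 + 7·8 = 7
s_22 = 3·7 + 7·1 = 2
s_23 = 3·2 + 7·7 = 3
s_24 = 3·3 + 7·2 = 10
s_25 = 3·10 + 7·3 = 12
s_26 = 3·12 + 7·10 = 2
s_27 = 3·2 + 7·12 = 12
s_28 = 3·12 + 7·2 = 11
s_29 = 3·11 + 7·12 = 0
s_30 = 3·0 + 7·11 = 12
s_31 = 3·12 + 7·0 = 10
s_32 = 3·10 + 7·12 = 10
s_33 = 3·10 + 7·10 = 9
s_34 = 3·9 + 7·10 = 6
s_35 = 3·6 + 7·9 = 3
s_36 = 3·3 + 7·6 = 12
s_37 = 3·12 + 7·3 = 5
s_38 = 3·5 + 7·12 = 8
s_39 = 3·8 + 7·5 = 7
s_40 = 3·7 + 7·8 = 12
s_41 = 3·12 + 7·7 = 7
s_42 = 3·7 + 7·12 = 1
s_43 = 3·1 + 7·7 = 0
s_44 = 3·0 + 7·1 = 7
s_45 = 3·7 + 7·0 = 8
s_46 = 3·8 + 7·7 = 8
s_47 = 3·8 + 7·8 = 2
s_48 = 3·2 + 7·8 = 10
s_49 = 3·10 + 7·2 = 5
s_50 = 3·5 + 7·10 = 7
s_51 = 3·7 + 7·5 = 4
s_52 = 3·4 + 7·7 = 9
s_53 = 3·9 + 7·4 = 3
s_54 = 3·3 + 7·9 = 7
s_55 = 3·7 + 7·3 = 3
s_56 = 3·3 + 7·7 = 6
s_57 = 3·6 + 7·3 = 0
s_58 = 3·0 + 7·6 = 3
s_59 = 3·3 + 7·0 = 9
s_60 = 3·9 + 7·3 = 9
s_61 = 3·9 + 7·9 = 12
s_62 = 3·12 + 7·9 = 8
s_63 = 3·8 + 7·12 = 4
s_64 = 3·4 + 7·8 = 3
s_65 = 3·3 + 7·4 = 11
s_66 = 3·11 + 7·3 = 2
s_67 = 3·2 + 7·11 = 5
s_68 = 3·5 + 7·2 = 3
s_69 = 3·3 + 7·5 = 5
s_70 = 3·5 + 7·3 = 10
s_71 = 3·10 + 7·5 = 0
s_72 = 3·0 + 7·10 = 5
s_73 = 3·5 + 7·0 = 2
s_74 = 3·2 + 7·5 = 2
s_75 = 3·2 + 7·2 = 7
s_76 = 3·7 + 7·2 = 9
s_77 = 3·9 + 7·7 = 11
s_78 = 3·11 + 7·9 = 5
s_79 = 3·5 + 7·11 = 1
s_80 = 3·1 + 7·5 = 12
s_81 = 3·12 + 7·1 = 4
s_82 = 3·4 + 7·12 = 5
s_83 = 3·5 + 7·4 = 4
s_84 = 3·4 + 7·5 = 8
s_85 = 3·8 + 7·4 = 0
s_86 = 3·0 + 7·8 = 4
s_87 = 3·4 + 7·0 = 12
s_88 = 3·12 + 7·4 = 12
s_89 = 3·12 + 7·12 = 3
s_90 = 3·3 + 7·12 = 2
s_91 = 3·2 + 7·3 = 1
s_92 = 3·1 + 7·2 = 4
s_93 = 3·4 + 7·1 = 6
s_94 = 3·6 + 7·4 = 7
s_95 = 3·7 + 7·6 = 11
s_96 = 3·11 + 7·7 = 4
s_97 = 3·4 + 7·11 = 11
s_98 = 3·11 + 7·4 = 9
s_99 = 3·9 + 7·11 = 0
s_100 = 3·0 + 7·9 = 11
s_101 = 3·11 + 7·0 = 7
s_102 = 3·7 + 7·11 = 7
s_103 = 3·7 + 7·7 = 5
s_104 = 3·5 + 7·7 = 12
s_105 = 3·12 + 7·5 = 6
s_106 = 3·6 + 7·12 = 11
s_107 = 3·11 + 7·6 = 10
s_108 = 3·10 + 7·11 = 3
s_109 = 3·3 + 7·10 = 1
s_110 = 3·1 + 7·3 = 11
s_111 = 3·11 + 7·1 = 1
s_112 = 3·1 + 7·11 = 2
s_113 = 3·2 + 7·1 = 0
s_114 = 3·0 + 7·2 = 1
s_115 = 3·1 + 7·0 = 3
s_116 = 3·3 + 7·1 = 3
s_117 = 3·3 + 7·3 = 4
s_118 = 3·4 + 7·3 = 7
s_119 = 3·7 + 7·4 = 10
s_120 = 3·10 + 7·7 = 1
s_121 = 3·1 + 7·10 = 8
s_122 = 3·8 + 7·1 = 5
s_123 = 3·5 + 7·8 = 6
s_124 = 3·6 + 7·5 = 1
s_125 = 3·1 + 7·6 = 6
s_126 = 3·6 + 7·1 = 12
s_127 = 3·12 + 7·6 = 0
s_128 = 3·0 + 7·12 = 6
s_129 = 3·6 + 7·0 = 5
s_130 = 3·5 + 7·6 = 5
s_131 = 3·5 + 7·5 = 11
s_132 = 3·11 + 7·5 = 3
s_133 = 3·3 + 7·11 = 8
s_134 = 3·8 + 7·3 = 6
s_135 = 3·6 + 7·8 = 9
s_136 = 3·9 + 7·6 = 4
s_137 = 3·4 + 7·9 = 10
s_138 = 3·10 + 7·4 = 6
s_139 = 3·6 + 7·10 = 10
s_140 = 3·10 + 7·6 = 7
s_141 = 3·7 + 7·10 = 0
s_142 = 3·0 + 7·7 = 10
s_143 = 3·10 + 7·0 = 4
s_144 = 3·4 + 7·10 = 4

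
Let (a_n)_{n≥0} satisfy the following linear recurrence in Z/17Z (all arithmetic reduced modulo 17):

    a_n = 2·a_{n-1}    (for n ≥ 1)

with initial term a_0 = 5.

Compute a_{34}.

3

a_1 = 2·5 = 10
a_2 = 2·10 = 3
a_3 = 2·3 = 6
a_4 = 2·6 = 12
a_5 = 2·12 = 7
a_6 = 2·7 = 14
a_7 = 2·14 = 11
a_8 = 2·11 = 5
(a_8) = (5) = (a_0), so the sequence has period 8.
34 ≡ 2 (mod 8), hence a_34 = a_2 = 3.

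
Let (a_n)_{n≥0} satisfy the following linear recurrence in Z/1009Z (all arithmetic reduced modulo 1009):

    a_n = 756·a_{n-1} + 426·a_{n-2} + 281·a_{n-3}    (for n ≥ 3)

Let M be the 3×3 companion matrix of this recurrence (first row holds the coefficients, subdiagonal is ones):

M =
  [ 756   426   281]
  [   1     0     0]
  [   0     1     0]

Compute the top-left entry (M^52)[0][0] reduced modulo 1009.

(M^52)[0][0] is the top entry after applying M 52 times to the unit state (1, 0, 0). Equivalently it is h_{54} for the auxiliary sequence (h_n) obeying the same recurrence with h_2 = 1 and h_i = 0 for 0 ≤ i < 2:
h_3 = 756·1 + 426·0 + 281·0 = 756
h_4 = 756·756 + 426·1 + 281·0 = 868
h_5 = 756·868 + 426·756 + 281·1 = 824
h_6 = 756·824 + 426·868 + 281·756 = 402
h_7 = 756·402 + 426·824 + 281·868 = 834
h_8 = 756·834 + 426·402 + 281·824 = 84
h_9 = 756·84 + 426·834 + 281·402 = 7
h_10 = 756·7 + 426·84 + 281·834 = 982
h_11 = 756·982 + 426·7 + 281·84 = 120
h_12 = 756·120 + 426·982 + 281·7 = 465
h_13 = 756·465 + 426·120 + 281·982 = 554
h_14 = 756·554 + 426·465 + 281·120 = 838
h_15 = 756·838 + 426·554 + 281·465 = 278
h_16 = 756·278 + 426·838 + 281·554 = 386
h_17 = 756·386 + 426·278 + 281·838 = 971
h_18 = 756·971 + 426·386 + 281·278 = 927
h_19 = 756·927 + 426·971 + 281·386 = 16
h_20 = 756·16 + 426·927 + 281·971 = 792
h_21 = 756·792 + 426·16 + 281·927 = 333
h_22 = 756·333 + 426·792 + 281·16 = 344
h_23 = 756·344 + 426·333 + 281·792 = 912
h_24 = 756·912 + 426·344 + 281·333 = 300
h_25 = 756·300 + 426·912 + 281·344 = 631
h_26 = 756·631 + 426·300 + 281·912 = 431
h_27 = 756·431 + 426·631 + 281·300 = 894
h_28 = 756·894 + 426·431 + 281·631 = 538
h_29 = 756·538 + 426·894 + 281·431 = 583
h_30 = 756·583 + 426·538 + 281·894 = 942
h_31 = 756·942 + 426·583 + 281·538 = 779
h_32 = 756·779 + 426·942 + 281·583 = 752
h_33 = 756·752 + 426·779 + 281·942 = 682
h_34 = 756·682 + 426·752 + 281·779 = 438
h_35 = 756·438 + 426·682 + 281·752 = 547
h_36 = 756·547 + 426·438 + 281·682 = 706
h_37 = 756·706 + 426·547 + 281·438 = 907
h_38 = 756·907 + 426·706 + 281·547 = 994
h_39 = 756·994 + 426·907 + 281·706 = 316
h_40 = 756·316 + 426·994 + 281·907 = 26
h_41 = 756·26 + 426·316 + 281·994 = 725
h_42 = 756·725 + 426·26 + 281·316 = 194
h_43 = 756·194 + 426·725 + 281·26 = 698
h_44 = 756·698 + 426·194 + 281·725 = 803
h_45 = 756·803 + 426·698 + 281·194 = 380
h_46 = 756·380 + 426·803 + 281·698 = 134
h_47 = 756·134 + 426·380 + 281·803 = 471
h_48 = 756·471 + 426·134 + 281·380 = 305
h_49 = 756·305 + 426·471 + 281·134 = 704
h_50 = 756·704 + 426·305 + 281·471 = 422
h_51 = 756·422 + 426·704 + 281·305 = 359
h_52 = 756·359 + 426·422 + 281·704 = 213
h_53 = 756·213 + 426·359 + 281·422 = 692
h_54 = 756·692 + 426·213 + 281·359 = 397

397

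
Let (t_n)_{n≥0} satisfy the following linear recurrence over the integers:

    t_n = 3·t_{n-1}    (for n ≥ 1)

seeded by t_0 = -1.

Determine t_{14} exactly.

-4782969

t_1 = 3·-1 = -3
t_2 = 3·-3 = -9
t_3 = 3·-9 = -27
t_4 = 3·-27 = -81
t_5 = 3·-81 = -243
t_6 = 3·-243 = -729
t_7 = 3·-729 = -2187
t_8 = 3·-2187 = -6561
t_9 = 3·-6561 = -19683
t_10 = 3·-19683 = -59049
t_11 = 3·-59049 = -177147
t_12 = 3·-177147 = -531441
t_13 = 3·-531441 = -1594323
t_14 = 3·-1594323 = -4782969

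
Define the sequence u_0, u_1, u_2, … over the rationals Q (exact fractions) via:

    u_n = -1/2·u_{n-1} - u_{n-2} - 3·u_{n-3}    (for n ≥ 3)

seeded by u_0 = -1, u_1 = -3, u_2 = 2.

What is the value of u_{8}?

u_3 = -1/2·2 + -1·-3 + -3·-1 = 5
u_4 = -1/2·5 + -1·2 + -3·-3 = 9/2
u_5 = -1/2·9/2 + -1·5 + -3·2 = -53/4
u_6 = -1/2·-53/4 + -1·9/2 + -3·5 = -103/8
u_7 = -1/2·-103/8 + -1·-53/4 + -3·9/2 = 99/16
u_8 = -1/2·99/16 + -1·-103/8 + -3·-53/4 = 1585/32

1585/32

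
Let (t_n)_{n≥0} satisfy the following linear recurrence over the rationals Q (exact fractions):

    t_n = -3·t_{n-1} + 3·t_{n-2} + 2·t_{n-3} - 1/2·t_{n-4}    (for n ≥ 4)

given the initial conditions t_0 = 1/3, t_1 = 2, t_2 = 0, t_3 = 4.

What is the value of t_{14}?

-32067237/8

t_4 = -3·4 + 3·0 + 2·2 + -1/2·1/3 = -49/6
t_5 = -3·-49/6 + 3·4 + 2·0 + -1/2·2 = 71/2
t_6 = -3·71/2 + 3·-49/6 + 2·4 + -1/2·0 = -123
t_7 = -3·-123 + 3·71/2 + 2·-49/6 + -1/2·4 = 2743/6
t_8 = -3·2743/6 + 3·-123 + 2·71/2 + -1/2·-49/6 = -19985/12
t_9 = -3·-19985/12 + 3·2743/6 + 2·-123 + -1/2·71/2 = 6104
t_10 = -3·6104 + 3·-19985/12 + 2·2743/6 + -1/2·-123 = -267989/12
t_11 = -3·-267989/12 + 3·6104 + 2·-19985/12 + -1/2·2743/6 = 490499/6
t_12 = -3·490499/6 + 3·-267989/12 + 2·6104 + -1/2·-19985/12 = -7180945/24
t_13 = -3·-7180945/24 + 3·490499/6 + 2·-267989/12 + -1/2·6104 = 26283619/24
t_14 = -3·26283619/24 + 3·-7180945/24 + 2·490499/6 + -1/2·-267989/12 = -32067237/8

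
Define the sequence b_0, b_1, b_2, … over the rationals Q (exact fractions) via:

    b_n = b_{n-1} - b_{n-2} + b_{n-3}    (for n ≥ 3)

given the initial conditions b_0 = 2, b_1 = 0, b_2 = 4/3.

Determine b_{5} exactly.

0

b_3 = 1·4/3 + -1·0 + 1·2 = 10/3
b_4 = 1·10/3 + -1·4/3 + 1·0 = 2
b_5 = 1·2 + -1·10/3 + 1·4/3 = 0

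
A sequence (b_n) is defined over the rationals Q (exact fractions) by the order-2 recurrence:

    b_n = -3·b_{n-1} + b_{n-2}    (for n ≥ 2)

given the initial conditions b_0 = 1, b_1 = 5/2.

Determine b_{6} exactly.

b_2 = -3·5/2 + 1·1 = -13/2
b_3 = -3·-13/2 + 1·5/2 = 22
b_4 = -3·22 + 1·-13/2 = -145/2
b_5 = -3·-145/2 + 1·22 = 479/2
b_6 = -3·479/2 + 1·-145/2 = -791

-791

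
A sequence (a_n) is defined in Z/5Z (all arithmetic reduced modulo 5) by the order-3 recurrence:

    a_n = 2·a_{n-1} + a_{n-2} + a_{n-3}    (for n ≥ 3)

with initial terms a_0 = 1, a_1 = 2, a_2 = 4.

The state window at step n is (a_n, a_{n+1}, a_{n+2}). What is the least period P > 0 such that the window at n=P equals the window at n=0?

n=0: window = (1, 2, 4)
n=1: window = (2, 4, 1)
n=2: window = (4, 1, 3)
n=3: window = (1, 3, 1)
n=4: window = (3, 1, 1)
n=5: window = (1, 1, 1)
n=6: window = (1, 1, 4)
n=7: window = (1, 4, 0)
n=8: window = (4, 0, 0)
n=9: window = (0, 0, 4)
n=10: window = (0, 4, 3)
n=11: window = (4, 3, 0)
n=12: window = (3, 0, 2)
n=13: window = (0, 2, 2)
n=14: window = (2, 2, 1)
n=15: window = (2, 1, 1)
n=16: window = (1, 1, 0)
n=17: window = (1, 0, 2)
n=18: window = (0, 2, 0)
n=19: window = (2, 0, 2)
n=20: window = (0, 2, 1)
n=21: window = (2, 1, 4)
n=22: window = (1, 4, 1)
n=23: window = (4, 1, 2)
n=24: window = (1, 2, 4)
window at n=24 equals window at n=0 → period = 24

24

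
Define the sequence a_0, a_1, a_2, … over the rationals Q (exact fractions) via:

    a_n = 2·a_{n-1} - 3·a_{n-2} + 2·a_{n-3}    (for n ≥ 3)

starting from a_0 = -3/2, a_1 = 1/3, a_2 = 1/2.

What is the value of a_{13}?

13/3

a_3 = 2·1/2 + -3·1/3 + 2·-3/2 = -3
a_4 = 2·-3 + -3·1/2 + 2·1/3 = -41/6
a_5 = 2·-41/6 + -3·-3 + 2·1/2 = -11/3
a_6 = 2·-11/3 + -3·-41/6 + 2·-3 = 43/6
a_7 = 2·43/6 + -3·-11/3 + 2·-41/6 = 35/3
a_8 = 2·35/3 + -3·43/6 + 2·-11/3 = -11/2
a_9 = 2·-11/2 + -3·35/3 + 2·43/6 = -95/3
a_10 = 2·-95/3 + -3·-11/2 + 2·35/3 = -47/2
a_11 = 2·-47/2 + -3·-95/3 + 2·-11/2 = 37
a_12 = 2·37 + -3·-47/2 + 2·-95/3 = 487/6
a_13 = 2·487/6 + -3·37 + 2·-47/2 = 13/3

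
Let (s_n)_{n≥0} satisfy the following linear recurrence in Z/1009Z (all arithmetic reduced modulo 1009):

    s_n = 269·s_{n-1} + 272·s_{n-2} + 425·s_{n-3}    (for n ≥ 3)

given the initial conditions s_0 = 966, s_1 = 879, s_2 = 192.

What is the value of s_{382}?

841

s_3 = 269·192 + 272·879 + 425·966 = 31
s_4 = 269·31 + 272·192 + 425·879 = 268
s_5 = 269·268 + 272·31 + 425·192 = 684
s_6 = 269·684 + 272·268 + 425·31 = 664
s_7 = 269·664 + 272·684 + 425·268 = 298
s_8 = 269·298 + 272·664 + 425·684 = 556
Continuing the recurrence:
  s_9 = 248;  s_10 = 525;  s_11 = 12;  s_12 = 187;  s_13 = 226;  s_14 = 723
  s_15 = 446;  s_16 = 1008;  s_17 = 502;  s_18 = 427;  s_19 = 750;  s_20 = 510
  s_21 = 3;  s_22 = 191;  s_23 = 551;  s_24 = 655;  s_25 = 615;  s_26 = 622
  s_27 = 510;  s_28 = 691;  s_29 = 702;  s_30 = 248;  s_31 = 417;  s_32 = 722
  s_33 = 361;  s_34 = 524;  s_35 = 129;  s_36 = 711;  s_37 = 42;  s_38 = 202
  s_39 = 661;  s_40 = 371;  s_41 = 183;  s_42 = 221;  s_43 = 524;  s_44 = 359
  s_45 = 54;  s_46 = 895;  s_47 = 382;  s_48 = 863;  s_49 = 36;  s_50 = 143
  s_51 = 335;  s_52 = 24;  s_53 = 947;  s_54 = 46;  s_55 = 665;  s_56 = 580
  s_57 = 273;  s_58 = 241;  s_59 = 147;  s_60 = 149;  s_61 = 870;  s_62 = 27
  s_63 = 492;  s_64 = 906;  s_65 = 548;  s_66 = 571;  s_67 = 576;  s_68 = 314
  s_69 = 502;  s_70 = 97;  s_71 = 450;  s_72 = 571;  s_73 = 398;  s_74 = 583
  s_75 = 231;  s_76 = 391;  s_77 = 78;  s_78 = 502;  s_79 = 558;  s_80 = 952
  s_81 = 679;  s_82 = 697;  s_83 = 860;  s_84 = 172;  s_85 = 274;  s_86 = 661
  s_87 = 539;  s_88 = 300;  s_89 = 706;  s_90 = 125;  s_91 = 7;  s_92 = 945
  s_93 = 480;  s_94 = 670;  s_95 = 61;  s_96 = 58;  s_97 = 118;  s_98 = 795
  s_99 = 189;  s_100 = 405;  s_101 = 791;  s_102 = 673;  s_103 = 247;  s_104 = 454
  s_105 = 96;  s_106 = 19;  s_107 = 175;  s_108 = 215;  s_109 = 502;  s_110 = 508
  s_111 = 322;  s_112 = 238;  s_113 = 230;  s_114 = 107;  s_115 = 783;  s_116 = 475
  s_117 = 788;  s_118 = 944;  s_119 = 171;  s_120 = 988;  s_121 = 121;  s_122 = 630
  s_123 = 738;  s_124 = 554;  s_125 = 4;  s_126 = 265;  s_127 = 78;  s_128 = 925
  s_129 = 255;  s_130 = 195;  s_131 = 350;  s_132 = 288;  s_133 = 270;  s_134 = 43
  s_135 = 562;  s_136 = 149;  s_137 = 339;  s_138 = 266;  s_139 = 62;  s_140 = 26
  s_141 = 693;  s_142 = 886;  s_143 = 983;  s_144 = 816;  s_145 = 735;  s_146 = 981
  s_147 = 382;  s_148 = 890;  s_149 = 462;  s_150 = 1001;  s_151 = 289;  s_152 = 494
  s_153 = 240;  s_154 = 891;  s_155 = 319;  s_156 = 329;  s_157 = 3;  s_158 = 863
  s_159 = 467;  s_160 = 412;  s_161 = 236;  s_162 = 693;  s_163 = 920;  s_164 = 497
  s_165 = 410;  s_166 = 804;  s_167 = 215;  s_168 = 759;  s_169 = 969;  s_170 = 507
  s_171 = 82;  s_172 = 693;  s_173 = 416;  s_174 = 262;  s_175 = 898;  s_176 = 261
  s_177 = 17;  s_178 = 138;  s_179 = 312;  s_180 = 546;  s_181 = 805;  s_182 = 220
  s_183 = 645;  s_184 = 340;  s_185 = 187;  s_186 = 191;  s_187 = 547;  s_188 = 86
  s_189 = 843;  s_190 = 332;  s_191 = 995;  s_192 = 853;  s_193 = 482;  s_194 = 556
  s_195 = 460;  s_196 = 547;  s_197 = 27;  s_198 = 415;  s_199 = 322;  s_200 = 92
  s_201 = 133;  s_202 = 896;  s_203 = 483;  s_204 = 330;  s_205 = 591;  s_206 = 973
  s_207 = 726;  s_208 = 789;  s_209 = 903;  s_210 = 234;  s_211 = 145;  s_212 = 90
  s_213 = 651;  s_214 = 902;  s_215 = 883;  s_216 = 778;  s_217 = 383;  s_218 = 771
  s_219 = 501;  s_220 = 738;  s_221 = 565;  s_222 = 606;  s_223 = 728;  s_224 = 434
  s_225 = 209;  s_226 = 358;  s_227 = 594;  s_228 = 909;  s_229 = 262;  s_230 = 91
  s_231 = 775;  s_232 = 508;  s_233 = 689;  s_234 = 69;  s_235 = 107;  s_236 = 343
  s_237 = 355;  s_238 = 178;  s_239 = 634;  s_240 = 543;  s_241 = 655;  s_242 = 49
  s_243 = 354;  s_244 = 482;  s_245 = 575;  s_246 = 341;  s_247 = 947;  s_248 = 596
  s_249 = 820;  s_250 = 165;  s_251 = 81;  s_252 = 470;  s_253 = 643;  s_254 = 244
  s_255 = 358;  s_256 = 57;  s_257 = 483;  s_258 = 935;  s_259 = 489;  s_260 = 871
  s_261 = 869;  s_262 = 450;  s_263 = 104;  s_264 = 66;  s_265 = 177;  s_266 = 793
  s_267 = 937;  s_268 = 132;  s_269 = 808;  s_270 = 676;  s_271 = 643;  s_272 = 1002
  s_273 = 209;  s_274 = 676;  s_275 = 620;  s_276 = 562;  s_277 = 709;  s_278 = 676
  s_279 = 70;  s_280 = 536;  s_281 = 510;  s_282 = 951;  s_283 = 795;  s_284 = 130
  s_285 = 544;  s_286 = 945;  s_287 = 346;  s_288 = 130;  s_289 = 982;  s_290 = 590
  s_291 = 780;  s_292 = 630;  s_293 = 746;  s_294 = 261;  s_295 = 47;  s_296 = 112
  s_297 = 469;  s_298 = 25;  s_299 = 273;  s_300 = 69;  s_301 = 524;  s_302 = 292
  s_303 = 169;  s_304 = 489;  s_305 = 927;  s_306 = 146;  s_307 = 797;  s_308 = 302
  s_309 = 868;  s_310 = 529;  s_311 = 229;  s_312 = 268;  s_313 = 1;  s_314 = 978
  s_315 = 897;  s_316 = 207;  s_317 = 945;  s_318 = 569;  s_319 = 639;  s_320 = 795
  s_321 = 881;  s_322 = 342;  s_323 = 538;  s_324 = 717;  s_325 = 239;  s_326 = 618
  s_327 = 196;  s_328 = 524;  s_329 = 850;  s_330 = 428;  s_331 = 965;  s_332 = 681
  s_333 = 980;  s_334 = 318;  s_335 = 812;  s_336 = 998;  s_337 = 914;  s_338 = 736
  s_339 = 984;  s_340 = 733;  s_341 = 695;  s_342 = 358;  s_343 = 548;  s_344 = 348
  s_345 = 299;  s_346 = 351;  s_347 = 767;  s_348 = 45;  s_349 = 610;  s_350 = 832
  s_351 = 208;  s_352 = 682;  s_353 = 342;  s_354 = 644;  s_355 = 151;  s_356 = 924
  s_357 = 306;  s_358 = 271;  s_359 = 944;  s_360 = 621;  s_361 = 186;  s_362 = 620
  s_363 = 4;  s_364 = 552;  s_365 = 395;  s_366 = 804;  s_367 = 339;  s_368 = 497
  s_369 = 543;  s_370 = 537;  s_371 = 892;  s_372 = 288;  s_373 = 434;  s_374 = 61
  s_375 = 571;  s_376 = 482;  s_377 = 123;  s_378 = 239;  s_379 = 906;  s_380 = 784
s_381 = 269·784 + 272·906 + 425·239 = 926
s_382 = 269·926 + 272·784 + 425·906 = 841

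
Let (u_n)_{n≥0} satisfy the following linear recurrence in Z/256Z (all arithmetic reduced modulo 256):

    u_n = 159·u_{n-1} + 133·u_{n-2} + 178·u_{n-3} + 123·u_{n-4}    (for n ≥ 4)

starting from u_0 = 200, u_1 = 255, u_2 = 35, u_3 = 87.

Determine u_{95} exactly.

u_4 = 159·87 + 133·35 + 178·255 + 123·200 = 158
u_5 = 159·158 + 133·87 + 178·35 + 123·255 = 48
u_6 = 159·48 + 133·158 + 178·87 + 123·35 = 53
u_7 = 159·53 + 133·48 + 178·158 + 123·87 = 132
u_8 = 159·132 + 133·53 + 178·48 + 123·158 = 207
u_9 = 159·207 + 133·132 + 178·53 + 123·48 = 15
Continuing the recurrence:
  u_10 = 27;  u_11 = 234;  u_12 = 64;  u_13 = 77;  u_14 = 192;  u_15 = 47
  u_16 = 59;  u_17 = 143;  u_18 = 102;  u_19 = 64;  u_20 = 133;  u_21 = 124
  u_22 = 159;  u_23 = 103;  u_24 = 179;  u_25 = 210;  u_26 = 112;  u_27 = 157
  u_28 = 184;  u_29 = 159;  u_30 = 83;  u_31 = 135;  u_32 = 238;  u_33 = 16
  u_34 = 85;  u_35 = 116;  u_36 = 175;  u_37 = 191;  u_38 = 11;  u_39 = 122
  u_40 = 96;  u_41 = 109;  u_42 = 176;  u_43 = 79;  u_44 = 107;  u_45 = 63
  u_46 = 54;  u_47 = 160;  u_48 = 165;  u_49 = 108;  u_50 = 255;  u_51 = 23
  u_52 = 35;  u_53 = 226;  u_54 = 16;  u_55 = 189;  u_56 = 168;  u_57 = 63
  u_58 = 131;  u_59 = 183;  u_60 = 62;  u_61 = 240;  u_62 = 117;  u_63 = 100
  u_64 = 143;  u_65 = 111;  u_66 = 251;  u_67 = 10;  u_68 = 128;  u_69 = 141
  u_70 = 160;  u_71 = 111;  u_72 = 155;  u_73 = 239;  u_74 = 6;  u_75 = 0
  u_76 = 197;  u_77 = 92;  u_78 = 95;  u_79 = 199;  u_80 = 147;  u_81 = 242
  u_82 = 176;  u_83 = 221;  u_84 = 152;  u_85 = 223;  u_86 = 179;  u_87 = 231
  u_88 = 142;  u_89 = 208;  u_90 = 149;  u_91 = 84;  u_92 = 111;  u_93 = 31
u_94 = 159·31 + 133·111 + 178·84 + 123·149 = 235
u_95 = 159·235 + 133·31 + 178·111 + 123·84 = 154

154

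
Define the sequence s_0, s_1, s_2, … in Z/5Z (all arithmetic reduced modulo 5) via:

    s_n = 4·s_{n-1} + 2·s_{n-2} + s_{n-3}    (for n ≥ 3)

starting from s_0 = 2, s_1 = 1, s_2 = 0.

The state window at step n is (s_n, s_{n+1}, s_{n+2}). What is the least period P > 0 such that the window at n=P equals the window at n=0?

n=0: window = (2, 1, 0)
n=1: window = (1, 0, 4)
n=2: window = (0, 4, 2)
n=3: window = (4, 2, 1)
n=4: window = (2, 1, 2)
n=5: window = (1, 2, 2)
n=6: window = (2, 2, 3)
n=7: window = (2, 3, 3)
n=8: window = (3, 3, 0)
n=9: window = (3, 0, 4)
n=10: window = (0, 4, 4)
n=11: window = (4, 4, 4)
n=12: window = (4, 4, 3)
n=13: window = (4, 3, 4)
n=14: window = (3, 4, 1)
n=15: window = (4, 1, 0)
n=16: window = (1, 0, 1)
n=17: window = (0, 1, 0)
n=18: window = (1, 0, 2)
n=19: window = (0, 2, 4)
n=20: window = (2, 4, 0)
n=21: window = (4, 0, 0)
n=22: window = (0, 0, 4)
n=23: window = (0, 4, 1)
n=24: window = (4, 1, 2)
n=25: window = (1, 2, 4)
n=26: window = (2, 4, 1)
n=27: window = (4, 1, 4)
n=28: window = (1, 4, 2)
n=29: window = (4, 2, 2)
n=30: window = (2, 2, 1)
n=31: window = (2, 1, 0)
window at n=31 equals window at n=0 → period = 31

31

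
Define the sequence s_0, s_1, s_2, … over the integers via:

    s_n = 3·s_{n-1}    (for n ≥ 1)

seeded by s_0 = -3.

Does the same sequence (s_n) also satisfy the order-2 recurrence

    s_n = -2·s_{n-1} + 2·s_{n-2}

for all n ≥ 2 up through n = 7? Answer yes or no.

Terms s_0..s_7: -3, -9, -27, -81, -243, -729, -2187, -6561
n=2: candidate gives 12, actual s_2 = -27 ✗

no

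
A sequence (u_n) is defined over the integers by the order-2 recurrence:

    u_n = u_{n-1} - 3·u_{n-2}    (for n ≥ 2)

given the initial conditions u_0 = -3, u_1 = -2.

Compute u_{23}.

u_2 = 1·-2 + -3·-3 = 7
u_3 = 1·7 + -3·-2 = 13
u_4 = 1·13 + -3·7 = -8
u_5 = 1·-8 + -3·13 = -47
u_6 = 1·-47 + -3·-8 = -23
u_7 = 1·-23 + -3·-47 = 118
u_8 = 1·118 + -3·-23 = 187
u_9 = 1·187 + -3·118 = -167
u_10 = 1·-167 + -3·187 = -728
u_11 = 1·-728 + -3·-167 = -227
u_12 = 1·-227 + -3·-728 = 1957
u_13 = 1·1957 + -3·-227 = 2638
u_14 = 1·2638 + -3·1957 = -3233
u_15 = 1·-3233 + -3·2638 = -11147
u_16 = 1·-11147 + -3·-3233 = -1448
u_17 = 1·-1448 + -3·-11147 = 31993
u_18 = 1·31993 + -3·-1448 = 36337
u_19 = 1·36337 + -3·31993 = -59642
u_20 = 1·-59642 + -3·36337 = -168653
u_21 = 1·-168653 + -3·-59642 = 10273
u_22 = 1·10273 + -3·-168653 = 516232
u_23 = 1·516232 + -3·10273 = 485413

485413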